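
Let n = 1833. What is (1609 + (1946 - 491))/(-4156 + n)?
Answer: -3064/2323 ≈ -1.3190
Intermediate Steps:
(1609 + (1946 - 491))/(-4156 + n) = (1609 + (1946 - 491))/(-4156 + 1833) = (1609 + 1455)/(-2323) = 3064*(-1/2323) = -3064/2323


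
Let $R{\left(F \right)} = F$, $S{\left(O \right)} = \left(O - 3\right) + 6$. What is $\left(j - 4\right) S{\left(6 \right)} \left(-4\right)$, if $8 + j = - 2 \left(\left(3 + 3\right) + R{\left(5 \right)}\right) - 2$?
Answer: $1296$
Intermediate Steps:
$S{\left(O \right)} = 3 + O$ ($S{\left(O \right)} = \left(-3 + O\right) + 6 = 3 + O$)
$j = -32$ ($j = -8 - \left(2 + 2 \left(\left(3 + 3\right) + 5\right)\right) = -8 - \left(2 + 2 \left(6 + 5\right)\right) = -8 - 24 = -32$)
$\left(j - 4\right) S{\left(6 \right)} \left(-4\right) = \left(-32 - 4\right) \left(3 + 6\right) \left(-4\right) = - 36 \cdot 9 \left(-4\right) = \left(-36\right) \left(-36\right) = 1296$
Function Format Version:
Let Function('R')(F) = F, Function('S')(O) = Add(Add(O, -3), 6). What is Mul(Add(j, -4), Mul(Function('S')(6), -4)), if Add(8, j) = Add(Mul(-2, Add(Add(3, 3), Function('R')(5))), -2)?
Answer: 1296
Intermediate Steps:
Function('S')(O) = Add(3, O) (Function('S')(O) = Add(Add(-3, O), 6) = Add(3, O))
j = -32 (j = Add(-8, Add(Mul(-2, Add(Add(3, 3), 5)), -2)) = Add(-8, Add(Mul(-2, Add(6, 5)), -2)) = Add(-8, Add(Mul(-2, 11), -2)) = Add(-8, Add(-22, -2)) = Add(-8, -24) = -32)
Mul(Add(j, -4), Mul(Function('S')(6), -4)) = Mul(Add(-32, -4), Mul(Add(3, 6), -4)) = Mul(-36, Mul(9, -4)) = Mul(-36, -36) = 1296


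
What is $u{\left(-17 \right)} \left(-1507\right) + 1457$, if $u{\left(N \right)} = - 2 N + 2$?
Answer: $-52795$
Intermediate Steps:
$u{\left(N \right)} = 2 - 2 N$
$u{\left(-17 \right)} \left(-1507\right) + 1457 = \left(2 - -34\right) \left(-1507\right) + 1457 = \left(2 + 34\right) \left(-1507\right) + 1457 = 36 \left(-1507\right) + 1457 = -54252 + 1457 = -52795$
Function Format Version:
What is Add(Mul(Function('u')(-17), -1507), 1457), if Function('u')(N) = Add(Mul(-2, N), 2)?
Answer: -52795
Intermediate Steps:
Function('u')(N) = Add(2, Mul(-2, N))
Add(Mul(Function('u')(-17), -1507), 1457) = Add(Mul(Add(2, Mul(-2, -17)), -1507), 1457) = Add(Mul(Add(2, 34), -1507), 1457) = Add(Mul(36, -1507), 1457) = Add(-54252, 1457) = -52795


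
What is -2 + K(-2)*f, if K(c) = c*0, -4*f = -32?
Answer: -2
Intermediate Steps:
f = 8 (f = -1/4*(-32) = 8)
K(c) = 0
-2 + K(-2)*f = -2 + 0*8 = -2 + 0 = -2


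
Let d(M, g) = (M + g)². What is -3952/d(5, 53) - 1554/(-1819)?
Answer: -490258/1529779 ≈ -0.32048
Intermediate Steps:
-3952/d(5, 53) - 1554/(-1819) = -3952/(5 + 53)² - 1554/(-1819) = -3952/(58²) - 1554*(-1/1819) = -3952/3364 + 1554/1819 = -3952*1/3364 + 1554/1819 = -988/841 + 1554/1819 = -490258/1529779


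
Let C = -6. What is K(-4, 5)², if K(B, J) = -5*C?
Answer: 900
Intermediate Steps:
K(B, J) = 30 (K(B, J) = -5*(-6) = 30)
K(-4, 5)² = 30² = 900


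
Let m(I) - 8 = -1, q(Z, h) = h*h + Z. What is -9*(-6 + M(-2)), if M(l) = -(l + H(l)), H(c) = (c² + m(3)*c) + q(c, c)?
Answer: -36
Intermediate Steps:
q(Z, h) = Z + h² (q(Z, h) = h² + Z = Z + h²)
m(I) = 7 (m(I) = 8 - 1 = 7)
H(c) = 2*c² + 8*c (H(c) = (c² + 7*c) + (c + c²) = 2*c² + 8*c)
M(l) = -l - 2*l*(4 + l) (M(l) = -(l + 2*l*(4 + l)) = -l - 2*l*(4 + l))
-9*(-6 + M(-2)) = -9*(-6 - 2*(-9 - 2*(-2))) = -9*(-6 - 2*(-9 + 4)) = -9*(-6 - 2*(-5)) = -9*(-6 + 10) = -9*4 = -36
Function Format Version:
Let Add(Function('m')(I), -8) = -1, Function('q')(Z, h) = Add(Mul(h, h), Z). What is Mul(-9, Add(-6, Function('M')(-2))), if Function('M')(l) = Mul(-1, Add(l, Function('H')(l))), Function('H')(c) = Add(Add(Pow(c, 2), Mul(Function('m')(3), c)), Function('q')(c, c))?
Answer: -36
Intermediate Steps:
Function('q')(Z, h) = Add(Z, Pow(h, 2)) (Function('q')(Z, h) = Add(Pow(h, 2), Z) = Add(Z, Pow(h, 2)))
Function('m')(I) = 7 (Function('m')(I) = Add(8, -1) = 7)
Function('H')(c) = Add(Mul(2, Pow(c, 2)), Mul(8, c)) (Function('H')(c) = Add(Add(Pow(c, 2), Mul(7, c)), Add(c, Pow(c, 2))) = Add(Mul(2, Pow(c, 2)), Mul(8, c)))
Function('M')(l) = Add(Mul(-1, l), Mul(-2, l, Add(4, l))) (Function('M')(l) = Mul(-1, Add(l, Mul(2, l, Add(4, l)))) = Add(Mul(-1, l), Mul(-2, l, Add(4, l))))
Mul(-9, Add(-6, Function('M')(-2))) = Mul(-9, Add(-6, Mul(-2, Add(-9, Mul(-2, -2))))) = Mul(-9, Add(-6, Mul(-2, Add(-9, 4)))) = Mul(-9, Add(-6, Mul(-2, -5))) = Mul(-9, Add(-6, 10)) = Mul(-9, 4) = -36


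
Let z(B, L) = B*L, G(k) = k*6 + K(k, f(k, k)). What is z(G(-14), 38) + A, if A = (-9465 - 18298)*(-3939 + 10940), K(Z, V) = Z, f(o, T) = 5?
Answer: -194372487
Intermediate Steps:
G(k) = 7*k (G(k) = k*6 + k = 6*k + k = 7*k)
A = -194368763 (A = -27763*7001 = -194368763)
z(G(-14), 38) + A = (7*(-14))*38 - 194368763 = -98*38 - 194368763 = -3724 - 194368763 = -194372487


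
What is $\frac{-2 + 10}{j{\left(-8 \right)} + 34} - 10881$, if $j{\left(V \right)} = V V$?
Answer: $- \frac{533165}{49} \approx -10881.0$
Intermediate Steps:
$j{\left(V \right)} = V^{2}$
$\frac{-2 + 10}{j{\left(-8 \right)} + 34} - 10881 = \frac{-2 + 10}{\left(-8\right)^{2} + 34} - 10881 = \frac{8}{64 + 34} - 10881 = \frac{8}{98} - 10881 = 8 \cdot \frac{1}{98} - 10881 = \frac{4}{49} - 10881 = - \frac{533165}{49}$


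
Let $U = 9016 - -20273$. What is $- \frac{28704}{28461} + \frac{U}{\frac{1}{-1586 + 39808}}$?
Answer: $\frac{10620546197378}{9487} \approx 1.1195 \cdot 10^{9}$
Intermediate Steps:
$U = 29289$ ($U = 9016 + 20273 = 29289$)
$- \frac{28704}{28461} + \frac{U}{\frac{1}{-1586 + 39808}} = - \frac{28704}{28461} + \frac{29289}{\frac{1}{-1586 + 39808}} = \left(-28704\right) \frac{1}{28461} + \frac{29289}{\frac{1}{38222}} = - \frac{9568}{9487} + 29289 \frac{1}{\frac{1}{38222}} = - \frac{9568}{9487} + 29289 \cdot 38222 = - \frac{9568}{9487} + 1119484158 = \frac{10620546197378}{9487}$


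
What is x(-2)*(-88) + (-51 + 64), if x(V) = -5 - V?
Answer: 277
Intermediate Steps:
x(-2)*(-88) + (-51 + 64) = (-5 - 1*(-2))*(-88) + (-51 + 64) = (-5 + 2)*(-88) + 13 = -3*(-88) + 13 = 264 + 13 = 277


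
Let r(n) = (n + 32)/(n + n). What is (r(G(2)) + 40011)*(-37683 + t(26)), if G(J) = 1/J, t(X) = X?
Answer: -3015836159/2 ≈ -1.5079e+9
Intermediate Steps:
r(n) = (32 + n)/(2*n) (r(n) = (32 + n)/((2*n)) = (32 + n)*(1/(2*n)) = (32 + n)/(2*n))
(r(G(2)) + 40011)*(-37683 + t(26)) = ((32 + 1/2)/(2*(1/2)) + 40011)*(-37683 + 26) = ((32 + 1/2)/(2*(1/2)) + 40011)*(-37657) = ((1/2)*2*(65/2) + 40011)*(-37657) = (65/2 + 40011)*(-37657) = (80087/2)*(-37657) = -3015836159/2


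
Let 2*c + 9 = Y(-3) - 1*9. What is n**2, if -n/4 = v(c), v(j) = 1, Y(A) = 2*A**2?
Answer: 16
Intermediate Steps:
c = 0 (c = -9/2 + (2*(-3)**2 - 1*9)/2 = -9/2 + (2*9 - 9)/2 = -9/2 + (18 - 9)/2 = -9/2 + (1/2)*9 = -9/2 + 9/2 = 0)
n = -4 (n = -4*1 = -4)
n**2 = (-4)**2 = 16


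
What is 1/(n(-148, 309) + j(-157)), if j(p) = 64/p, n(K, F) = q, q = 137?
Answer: 157/21445 ≈ 0.0073211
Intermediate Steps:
n(K, F) = 137
1/(n(-148, 309) + j(-157)) = 1/(137 + 64/(-157)) = 1/(137 + 64*(-1/157)) = 1/(137 - 64/157) = 1/(21445/157) = 157/21445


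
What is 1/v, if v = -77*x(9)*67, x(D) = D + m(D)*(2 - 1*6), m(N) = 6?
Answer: 1/77385 ≈ 1.2922e-5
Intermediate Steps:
x(D) = -24 + D (x(D) = D + 6*(2 - 1*6) = D + 6*(2 - 6) = D + 6*(-4) = D - 24 = -24 + D)
v = 77385 (v = -77*(-24 + 9)*67 = -77*(-15)*67 = 1155*67 = 77385)
1/v = 1/77385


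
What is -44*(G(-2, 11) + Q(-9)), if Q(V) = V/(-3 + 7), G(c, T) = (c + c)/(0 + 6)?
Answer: 385/3 ≈ 128.33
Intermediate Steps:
G(c, T) = c/3 (G(c, T) = (2*c)/6 = (2*c)*(⅙) = c/3)
Q(V) = V/4
-44*(G(-2, 11) + Q(-9)) = -44*((⅓)*(-2) + (¼)*(-9)) = -44*(-⅔ - 9/4) = -44*(-35/12) = 385/3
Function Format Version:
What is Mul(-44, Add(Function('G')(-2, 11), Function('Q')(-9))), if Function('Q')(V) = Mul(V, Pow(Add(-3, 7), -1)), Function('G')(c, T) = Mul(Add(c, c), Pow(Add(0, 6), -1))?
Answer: Rational(385, 3) ≈ 128.33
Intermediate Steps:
Function('G')(c, T) = Mul(Rational(1, 3), c) (Function('G')(c, T) = Mul(Mul(2, c), Pow(6, -1)) = Mul(Mul(2, c), Rational(1, 6)) = Mul(Rational(1, 3), c))
Function('Q')(V) = Mul(Rational(1, 4), V) (Function('Q')(V) = Mul(V, Pow(4, -1)) = Mul(V, Rational(1, 4)) = Mul(Rational(1, 4), V))
Mul(-44, Add(Function('G')(-2, 11), Function('Q')(-9))) = Mul(-44, Add(Mul(Rational(1, 3), -2), Mul(Rational(1, 4), -9))) = Mul(-44, Add(Rational(-2, 3), Rational(-9, 4))) = Mul(-44, Rational(-35, 12)) = Rational(385, 3)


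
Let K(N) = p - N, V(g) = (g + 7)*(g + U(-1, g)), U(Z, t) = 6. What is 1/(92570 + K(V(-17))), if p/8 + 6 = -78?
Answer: 1/91788 ≈ 1.0895e-5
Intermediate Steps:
p = -672 (p = -48 + 8*(-78) = -48 - 624 = -672)
V(g) = (6 + g)*(7 + g) (V(g) = (g + 7)*(g + 6) = (7 + g)*(6 + g) = (6 + g)*(7 + g))
K(N) = -672 - N
1/(92570 + K(V(-17))) = 1/(92570 + (-672 - (42 + (-17)**2 + 13*(-17)))) = 1/(92570 + (-672 - (42 + 289 - 221))) = 1/(92570 + (-672 - 1*110)) = 1/(92570 + (-672 - 110)) = 1/(92570 - 782) = 1/91788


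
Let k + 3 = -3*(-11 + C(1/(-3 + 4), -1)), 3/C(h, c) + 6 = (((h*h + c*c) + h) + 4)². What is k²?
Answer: 1640961/1849 ≈ 887.49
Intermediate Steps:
C(h, c) = 3/(-6 + (4 + h + c² + h²)²) (C(h, c) = 3/(-6 + (((h*h + c*c) + h) + 4)²) = 3/(-6 + (((h² + c²) + h) + 4)²) = 3/(-6 + (((c² + h²) + h) + 4)²) = 3/(-6 + ((h + c² + h²) + 4)²) = 3/(-6 + (4 + h + c² + h²)²))
k = 1281/43 (k = -3 - 3*(-11 + 3/(-6 + (4 + 1/(-3 + 4) + (-1)² + (1/(-3 + 4))²)²)) = -3 - 3*(-11 + 3/(-6 + (4 + 1/1 + 1 + (1/1)²)²)) = -3 - 3*(-11 + 3/(-6 + (4 + 1 + 1 + 1²)²)) = -3 - 3*(-11 + 3/(-6 + (4 + 1 + 1 + 1)²)) = -3 - 3*(-11 + 3/(-6 + 7²)) = -3 - 3*(-11 + 3/(-6 + 49)) = -3 - 3*(-11 + 3/43) = -3 - 3*(-470/43) = -3 + 1410/43 = 1281/43 ≈ 29.791)
k² = (1281/43)² = 1640961/1849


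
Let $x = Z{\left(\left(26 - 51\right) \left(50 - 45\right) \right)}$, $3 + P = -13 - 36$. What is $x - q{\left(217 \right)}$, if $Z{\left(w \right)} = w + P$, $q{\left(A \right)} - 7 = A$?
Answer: $-401$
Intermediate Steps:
$P = -52$ ($P = -3 - 49 = -52$)
$q{\left(A \right)} = 7 + A$
$Z{\left(w \right)} = -52 + w$ ($Z{\left(w \right)} = w - 52 = -52 + w$)
$x = -177$ ($x = -52 + \left(26 - 51\right) \left(50 - 45\right) = -52 - 125 = -177$)
$x - q{\left(217 \right)} = -177 - \left(7 + 217\right) = -177 - 224 = -401$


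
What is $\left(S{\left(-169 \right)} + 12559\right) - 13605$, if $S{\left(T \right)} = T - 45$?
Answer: $-1260$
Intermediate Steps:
$S{\left(T \right)} = -45 + T$
$\left(S{\left(-169 \right)} + 12559\right) - 13605 = \left(\left(-45 - 169\right) + 12559\right) - 13605 = \left(-214 + 12559\right) - 13605 = 12345 - 13605 = -1260$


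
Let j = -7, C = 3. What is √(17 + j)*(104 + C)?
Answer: 107*√10 ≈ 338.36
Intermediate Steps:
√(17 + j)*(104 + C) = √(17 - 7)*(104 + 3) = √10*107 = 107*√10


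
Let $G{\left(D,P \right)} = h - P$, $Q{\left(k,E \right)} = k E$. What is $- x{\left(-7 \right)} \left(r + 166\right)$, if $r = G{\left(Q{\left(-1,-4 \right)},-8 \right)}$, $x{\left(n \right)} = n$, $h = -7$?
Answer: $1169$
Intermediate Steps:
$Q{\left(k,E \right)} = E k$
$G{\left(D,P \right)} = -7 - P$
$r = 1$ ($r = -7 - -8 = -7 + 8 = 1$)
$- x{\left(-7 \right)} \left(r + 166\right) = - \left(-7\right) \left(1 + 166\right) = - \left(-7\right) 167 = \left(-1\right) \left(-1169\right) = 1169$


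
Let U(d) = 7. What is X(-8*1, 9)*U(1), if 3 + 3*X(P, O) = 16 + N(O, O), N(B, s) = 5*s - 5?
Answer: 371/3 ≈ 123.67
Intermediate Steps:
N(B, s) = -5 + 5*s
X(P, O) = 8/3 + 5*O/3 (X(P, O) = -1 + (16 + (-5 + 5*O))/3 = -1 + (11 + 5*O)/3 = -1 + (11/3 + 5*O/3) = 8/3 + 5*O/3)
X(-8*1, 9)*U(1) = (8/3 + (5/3)*9)*7 = (8/3 + 15)*7 = (53/3)*7 = 371/3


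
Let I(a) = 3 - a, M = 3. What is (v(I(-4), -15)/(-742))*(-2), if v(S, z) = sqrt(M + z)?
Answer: 2*I*sqrt(3)/371 ≈ 0.0093372*I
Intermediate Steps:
v(S, z) = sqrt(3 + z)
(v(I(-4), -15)/(-742))*(-2) = (sqrt(3 - 15)/(-742))*(-2) = (sqrt(-12)*(-1/742))*(-2) = ((2*I*sqrt(3))*(-1/742))*(-2) = -I*sqrt(3)/371*(-2) = 2*I*sqrt(3)/371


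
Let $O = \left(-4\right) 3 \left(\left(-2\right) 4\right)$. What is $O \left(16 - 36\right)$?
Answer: $-1920$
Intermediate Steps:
$O = 96$ ($O = \left(-12\right) \left(-8\right) = 96$)
$O \left(16 - 36\right) = 96 \left(16 - 36\right) = 96 \left(-20\right) = -1920$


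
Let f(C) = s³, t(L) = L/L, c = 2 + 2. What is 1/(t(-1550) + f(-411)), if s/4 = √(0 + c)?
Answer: 1/513 ≈ 0.0019493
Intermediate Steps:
c = 4
t(L) = 1
s = 8 (s = 4*√(0 + 4) = 4*√4 = 4*2 = 8)
f(C) = 512 (f(C) = 8³ = 512)
1/(t(-1550) + f(-411)) = 1/(1 + 512) = 1/513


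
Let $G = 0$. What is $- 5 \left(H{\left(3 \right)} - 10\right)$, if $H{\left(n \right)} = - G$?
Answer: $50$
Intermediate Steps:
$H{\left(n \right)} = 0$ ($H{\left(n \right)} = \left(-1\right) 0 = 0$)
$- 5 \left(H{\left(3 \right)} - 10\right) = - 5 \left(0 - 10\right) = \left(-5\right) \left(-10\right) = 50$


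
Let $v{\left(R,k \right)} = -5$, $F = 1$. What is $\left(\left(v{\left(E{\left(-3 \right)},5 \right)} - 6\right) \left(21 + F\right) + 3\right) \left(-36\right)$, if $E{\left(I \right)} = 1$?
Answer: $8604$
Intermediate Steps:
$\left(\left(v{\left(E{\left(-3 \right)},5 \right)} - 6\right) \left(21 + F\right) + 3\right) \left(-36\right) = \left(\left(-5 - 6\right) \left(21 + 1\right) + 3\right) \left(-36\right) = \left(\left(-11\right) 22 + 3\right) \left(-36\right) = \left(-242 + 3\right) \left(-36\right) = \left(-239\right) \left(-36\right) = 8604$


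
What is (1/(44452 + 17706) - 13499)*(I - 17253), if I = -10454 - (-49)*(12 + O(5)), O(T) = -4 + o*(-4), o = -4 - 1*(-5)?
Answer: 23083677906751/62158 ≈ 3.7137e+8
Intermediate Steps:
o = 1 (o = -4 + 5 = 1)
O(T) = -8 (O(T) = -4 + 1*(-4) = -4 - 4 = -8)
I = -10258 (I = -10454 - (-49)*(12 - 8) = -10454 - (-49)*4 = -10454 - 1*(-196) = -10454 + 196 = -10258)
(1/(44452 + 17706) - 13499)*(I - 17253) = (1/(44452 + 17706) - 13499)*(-10258 - 17253) = (1/62158 - 13499)*(-27511) = -839070841/62158*(-27511) = 23083677906751/62158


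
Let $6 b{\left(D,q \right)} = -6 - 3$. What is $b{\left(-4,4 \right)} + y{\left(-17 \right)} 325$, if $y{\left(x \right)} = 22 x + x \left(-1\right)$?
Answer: $- \frac{232053}{2} \approx -1.1603 \cdot 10^{5}$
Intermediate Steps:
$y{\left(x \right)} = 21 x$ ($y{\left(x \right)} = 22 x - x = 21 x$)
$b{\left(D,q \right)} = - \frac{3}{2}$ ($b{\left(D,q \right)} = \frac{-6 - 3}{6} = \frac{1}{6} \left(-9\right) = - \frac{3}{2}$)
$b{\left(-4,4 \right)} + y{\left(-17 \right)} 325 = - \frac{3}{2} + 21 \left(-17\right) 325 = - \frac{3}{2} - 116025 = - \frac{232053}{2}$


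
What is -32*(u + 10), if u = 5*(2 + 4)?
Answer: -1280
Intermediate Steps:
u = 30 (u = 5*6 = 30)
-32*(u + 10) = -32*(30 + 10) = -32*40 = -1280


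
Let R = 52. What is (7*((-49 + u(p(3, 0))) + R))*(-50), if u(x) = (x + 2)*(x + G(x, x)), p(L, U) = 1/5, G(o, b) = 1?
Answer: -1974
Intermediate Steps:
p(L, U) = ⅕
u(x) = (1 + x)*(2 + x) (u(x) = (x + 2)*(x + 1) = (2 + x)*(1 + x) = (1 + x)*(2 + x))
(7*((-49 + u(p(3, 0))) + R))*(-50) = (7*((-49 + (2 + (⅕)² + 3*(⅕))) + 52))*(-50) = (7*((-49 + (2 + 1/25 + ⅗)) + 52))*(-50) = (7*((-49 + 66/25) + 52))*(-50) = (7*(-1159/25 + 52))*(-50) = (7*(141/25))*(-50) = (987/25)*(-50) = -1974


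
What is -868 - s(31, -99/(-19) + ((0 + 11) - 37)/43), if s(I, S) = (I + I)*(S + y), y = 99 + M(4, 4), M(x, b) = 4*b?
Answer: -6767672/817 ≈ -8283.6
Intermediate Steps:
y = 115 (y = 99 + 4*4 = 99 + 16 = 115)
s(I, S) = 2*I*(115 + S) (s(I, S) = (I + I)*(S + 115) = (2*I)*(115 + S) = 2*I*(115 + S))
-868 - s(31, -99/(-19) + ((0 + 11) - 37)/43) = -868 - 2*31*(115 + (-99/(-19) + ((0 + 11) - 37)/43)) = -868 - 2*31*(115 + (-99*(-1/19) + (11 - 37)*(1/43))) = -868 - 2*31*(115 + (99/19 - 26*1/43)) = -868 - 2*31*(115 + (99/19 - 26/43)) = -868 - 2*31*(115 + 3763/817) = -868 - 2*31*97718/817 = -868 - 1*6058516/817 = -868 - 6058516/817 = -6767672/817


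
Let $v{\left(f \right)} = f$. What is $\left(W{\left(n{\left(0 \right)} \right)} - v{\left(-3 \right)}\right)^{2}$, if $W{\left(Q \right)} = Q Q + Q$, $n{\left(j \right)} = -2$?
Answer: $25$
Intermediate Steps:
$W{\left(Q \right)} = Q + Q^{2}$ ($W{\left(Q \right)} = Q^{2} + Q = Q + Q^{2}$)
$\left(W{\left(n{\left(0 \right)} \right)} - v{\left(-3 \right)}\right)^{2} = \left(- 2 \left(1 - 2\right) - -3\right)^{2} = \left(\left(-2\right) \left(-1\right) + 3\right)^{2} = \left(2 + 3\right)^{2} = 5^{2} = 25$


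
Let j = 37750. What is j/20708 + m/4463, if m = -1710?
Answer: 66533785/46209902 ≈ 1.4398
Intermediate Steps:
j/20708 + m/4463 = 37750/20708 - 1710/4463 = 37750*(1/20708) - 1710*1/4463 = 18875/10354 - 1710/4463 = 66533785/46209902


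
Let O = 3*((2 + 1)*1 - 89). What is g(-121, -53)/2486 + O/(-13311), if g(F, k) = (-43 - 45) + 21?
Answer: -83483/11030382 ≈ -0.0075685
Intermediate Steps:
O = -258 (O = 3*(3*1 - 89) = 3*(3 - 89) = 3*(-86) = -258)
g(F, k) = -67 (g(F, k) = -88 + 21 = -67)
g(-121, -53)/2486 + O/(-13311) = -67/2486 - 258/(-13311) = -67*1/2486 - 258*(-1/13311) = -67/2486 + 86/4437 = -83483/11030382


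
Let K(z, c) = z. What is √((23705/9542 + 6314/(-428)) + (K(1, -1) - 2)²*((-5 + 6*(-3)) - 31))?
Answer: 2*I*√4317482943267/510497 ≈ 8.1405*I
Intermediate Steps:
√((23705/9542 + 6314/(-428)) + (K(1, -1) - 2)²*((-5 + 6*(-3)) - 31)) = √((23705/9542 + 6314/(-428)) + (1 - 2)²*((-5 + 6*(-3)) - 31)) = √((23705*(1/9542) + 6314*(-1/428)) + (-1)²*((-5 - 18) - 31)) = √((23705/9542 - 3157/214) + 1*(-23 - 31)) = √(-6262806/510497 + 1*(-54)) = √(-6262806/510497 - 54) = √(-33829644/510497) = 2*I*√4317482943267/510497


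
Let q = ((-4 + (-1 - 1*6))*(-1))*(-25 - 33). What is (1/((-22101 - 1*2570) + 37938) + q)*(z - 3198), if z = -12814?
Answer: 135531092140/13267 ≈ 1.0216e+7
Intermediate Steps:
q = -638 (q = ((-4 + (-1 - 6))*(-1))*(-58) = ((-4 - 7)*(-1))*(-58) = -11*(-1)*(-58) = 11*(-58) = -638)
(1/((-22101 - 1*2570) + 37938) + q)*(z - 3198) = (1/((-22101 - 1*2570) + 37938) - 638)*(-12814 - 3198) = (1/((-22101 - 2570) + 37938) - 638)*(-16012) = (1/(-24671 + 37938) - 638)*(-16012) = (1/13267 - 638)*(-16012) = -8464345/13267*(-16012) = 135531092140/13267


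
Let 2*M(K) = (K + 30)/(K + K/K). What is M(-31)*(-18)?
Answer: -3/10 ≈ -0.30000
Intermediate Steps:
M(K) = (30 + K)/(2*(1 + K)) (M(K) = ((K + 30)/(K + K/K))/2 = ((30 + K)/(K + 1))/2 = ((30 + K)/(1 + K))/2 = (30 + K)/(2*(1 + K)))
M(-31)*(-18) = ((30 - 31)/(2*(1 - 31)))*(-18) = ((1/2)*(-1)/(-30))*(-18) = ((1/2)*(-1/30)*(-1))*(-18) = (1/60)*(-18) = -3/10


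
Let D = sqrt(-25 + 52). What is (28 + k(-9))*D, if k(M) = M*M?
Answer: 327*sqrt(3) ≈ 566.38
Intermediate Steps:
k(M) = M**2
D = 3*sqrt(3) (D = sqrt(27) = 3*sqrt(3) ≈ 5.1962)
(28 + k(-9))*D = (28 + (-9)**2)*(3*sqrt(3)) = (28 + 81)*(3*sqrt(3)) = 109*(3*sqrt(3)) = 327*sqrt(3)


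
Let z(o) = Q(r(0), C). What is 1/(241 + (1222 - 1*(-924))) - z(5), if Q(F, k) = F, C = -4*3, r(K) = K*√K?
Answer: 1/2387 ≈ 0.00041894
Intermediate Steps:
r(K) = K^(3/2)
C = -12
z(o) = 0 (z(o) = 0^(3/2) = 0)
1/(241 + (1222 - 1*(-924))) - z(5) = 1/(241 + (1222 - 1*(-924))) - 1*0 = 1/(241 + (1222 + 924)) + 0 = 1/(241 + 2146) + 0 = 1/2387 + 0 = 1/2387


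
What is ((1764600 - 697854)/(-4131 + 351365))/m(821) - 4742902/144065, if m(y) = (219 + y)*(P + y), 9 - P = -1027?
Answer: -21204125080578697/644072432306992 ≈ -32.922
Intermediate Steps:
P = 1036 (P = 9 - 1*(-1027) = 9 + 1027 = 1036)
m(y) = (219 + y)*(1036 + y)
((1764600 - 697854)/(-4131 + 351365))/m(821) - 4742902/144065 = ((1764600 - 697854)/(-4131 + 351365))/(226884 + 821² + 1255*821) - 4742902/144065 = (1066746/347234)/(226884 + 674041 + 1030355) - 4742902*1/144065 = (1066746*(1/347234))/1931280 - 4742902/144065 = (533373/173617)*(1/1931280) - 4742902/144065 = 177791/111767679920 - 4742902/144065 = -21204125080578697/644072432306992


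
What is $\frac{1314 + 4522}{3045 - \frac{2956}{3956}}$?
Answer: $\frac{2885902}{1505383} \approx 1.9171$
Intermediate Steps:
$\frac{1314 + 4522}{3045 - \frac{2956}{3956}} = \frac{5836}{3045 - \frac{739}{989}} = \frac{5836}{\frac{3010766}{989}} = 5836 \cdot \frac{989}{3010766} = \frac{2885902}{1505383}$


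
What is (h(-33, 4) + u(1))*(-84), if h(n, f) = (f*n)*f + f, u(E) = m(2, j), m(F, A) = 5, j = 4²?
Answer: 43596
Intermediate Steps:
j = 16
u(E) = 5
h(n, f) = f + n*f² (h(n, f) = n*f² + f = f + n*f²)
(h(-33, 4) + u(1))*(-84) = (4*(1 + 4*(-33)) + 5)*(-84) = (4*(1 - 132) + 5)*(-84) = (4*(-131) + 5)*(-84) = (-524 + 5)*(-84) = -519*(-84) = 43596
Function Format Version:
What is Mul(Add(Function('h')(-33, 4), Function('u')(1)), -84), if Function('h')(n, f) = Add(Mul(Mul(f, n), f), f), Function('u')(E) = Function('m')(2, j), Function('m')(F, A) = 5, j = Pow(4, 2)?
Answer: 43596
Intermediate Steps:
j = 16
Function('u')(E) = 5
Function('h')(n, f) = Add(f, Mul(n, Pow(f, 2))) (Function('h')(n, f) = Add(Mul(n, Pow(f, 2)), f) = Add(f, Mul(n, Pow(f, 2))))
Mul(Add(Function('h')(-33, 4), Function('u')(1)), -84) = Mul(Add(Mul(4, Add(1, Mul(4, -33))), 5), -84) = Mul(Add(Mul(4, Add(1, -132)), 5), -84) = Mul(Add(Mul(4, -131), 5), -84) = Mul(Add(-524, 5), -84) = Mul(-519, -84) = 43596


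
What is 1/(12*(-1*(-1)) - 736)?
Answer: -1/724 ≈ -0.0013812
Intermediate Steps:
1/(12*(-1*(-1)) - 736) = 1/(12*1 - 736) = 1/(12 - 736) = 1/(-724) = -1/724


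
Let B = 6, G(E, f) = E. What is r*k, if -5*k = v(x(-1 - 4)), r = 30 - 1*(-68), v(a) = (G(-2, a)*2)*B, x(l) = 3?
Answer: 2352/5 ≈ 470.40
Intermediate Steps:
v(a) = -24 (v(a) = -2*2*6 = -4*6 = -24)
r = 98 (r = 30 + 68 = 98)
k = 24/5 (k = -⅕*(-24) = 24/5 ≈ 4.8000)
r*k = 98*(24/5) = 2352/5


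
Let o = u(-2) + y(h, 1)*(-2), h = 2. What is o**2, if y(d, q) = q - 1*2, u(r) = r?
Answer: 0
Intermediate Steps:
y(d, q) = -2 + q (y(d, q) = q - 2 = -2 + q)
o = 0 (o = -2 + (-2 + 1)*(-2) = -2 - 1*(-2) = -2 + 2 = 0)
o**2 = 0**2 = 0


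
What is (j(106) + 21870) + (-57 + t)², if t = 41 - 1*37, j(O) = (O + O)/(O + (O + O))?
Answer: 74039/3 ≈ 24680.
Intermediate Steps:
j(O) = ⅔ (j(O) = (2*O)/(O + 2*O) = (2*O)/((3*O)) = (2*O)*(1/(3*O)) = ⅔)
t = 4 (t = 41 - 37 = 4)
(j(106) + 21870) + (-57 + t)² = (⅔ + 21870) + (-57 + 4)² = 65612/3 + (-53)² = 65612/3 + 2809 = 74039/3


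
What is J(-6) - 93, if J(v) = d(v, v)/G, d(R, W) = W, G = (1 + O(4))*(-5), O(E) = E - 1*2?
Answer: -463/5 ≈ -92.600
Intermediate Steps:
O(E) = -2 + E (O(E) = E - 2 = -2 + E)
G = -15 (G = (1 + (-2 + 4))*(-5) = (1 + 2)*(-5) = 3*(-5) = -15)
J(v) = -v/15 (J(v) = v/(-15) = v*(-1/15) = -v/15)
J(-6) - 93 = -1/15*(-6) - 93 = ⅖ - 93 = -463/5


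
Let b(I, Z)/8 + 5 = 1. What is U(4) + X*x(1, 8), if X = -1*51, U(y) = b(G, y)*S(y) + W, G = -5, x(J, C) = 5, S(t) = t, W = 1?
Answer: -382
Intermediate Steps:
b(I, Z) = -32 (b(I, Z) = -40 + 8*1 = -40 + 8 = -32)
U(y) = 1 - 32*y (U(y) = -32*y + 1 = 1 - 32*y)
X = -51
U(4) + X*x(1, 8) = (1 - 32*4) - 51*5 = (1 - 128) - 255 = -127 - 255 = -382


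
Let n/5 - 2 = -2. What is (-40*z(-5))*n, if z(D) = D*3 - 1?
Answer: 0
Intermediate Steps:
n = 0 (n = 10 + 5*(-2) = 10 - 10 = 0)
z(D) = -1 + 3*D (z(D) = 3*D - 1 = -1 + 3*D)
(-40*z(-5))*n = -40*(-1 + 3*(-5))*0 = -40*(-1 - 15)*0 = -40*(-16)*0 = 640*0 = 0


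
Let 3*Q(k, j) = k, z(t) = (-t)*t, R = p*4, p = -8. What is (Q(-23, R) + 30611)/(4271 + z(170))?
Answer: -91810/73887 ≈ -1.2426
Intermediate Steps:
R = -32 (R = -8*4 = -32)
z(t) = -t²
Q(k, j) = k/3
(Q(-23, R) + 30611)/(4271 + z(170)) = ((⅓)*(-23) + 30611)/(4271 - 1*170²) = (-23/3 + 30611)/(4271 - 1*28900) = 91810/(3*(4271 - 28900)) = (91810/3)/(-24629) = (91810/3)*(-1/24629) = -91810/73887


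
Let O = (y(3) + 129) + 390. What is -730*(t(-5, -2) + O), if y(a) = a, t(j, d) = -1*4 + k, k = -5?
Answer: -374490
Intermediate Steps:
t(j, d) = -9 (t(j, d) = -1*4 - 5 = -4 - 5 = -9)
O = 522 (O = (3 + 129) + 390 = 132 + 390 = 522)
-730*(t(-5, -2) + O) = -730*(-9 + 522) = -730*513 = -374490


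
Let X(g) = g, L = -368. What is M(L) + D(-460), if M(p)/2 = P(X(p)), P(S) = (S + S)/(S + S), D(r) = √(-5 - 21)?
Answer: 2 + I*√26 ≈ 2.0 + 5.099*I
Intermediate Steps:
D(r) = I*√26 (D(r) = √(-26) = I*√26)
P(S) = 1 (P(S) = (2*S)/((2*S)) = (2*S)*(1/(2*S)) = 1)
M(p) = 2 (M(p) = 2*1 = 2)
M(L) + D(-460) = 2 + I*√26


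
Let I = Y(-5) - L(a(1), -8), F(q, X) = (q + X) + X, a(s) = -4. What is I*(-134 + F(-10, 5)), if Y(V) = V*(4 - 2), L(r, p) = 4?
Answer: 1876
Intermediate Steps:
Y(V) = 2*V (Y(V) = V*2 = 2*V)
F(q, X) = q + 2*X (F(q, X) = (X + q) + X = q + 2*X)
I = -14 (I = 2*(-5) - 1*4 = -10 - 4 = -14)
I*(-134 + F(-10, 5)) = -14*(-134 + (-10 + 2*5)) = -14*(-134 + (-10 + 10)) = -14*(-134 + 0) = -14*(-134) = 1876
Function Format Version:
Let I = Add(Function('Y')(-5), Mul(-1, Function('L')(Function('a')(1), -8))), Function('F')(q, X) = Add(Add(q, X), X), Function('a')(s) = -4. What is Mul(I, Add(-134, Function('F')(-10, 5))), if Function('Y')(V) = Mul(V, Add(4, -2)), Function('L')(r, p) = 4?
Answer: 1876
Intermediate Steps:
Function('Y')(V) = Mul(2, V) (Function('Y')(V) = Mul(V, 2) = Mul(2, V))
Function('F')(q, X) = Add(q, Mul(2, X)) (Function('F')(q, X) = Add(Add(X, q), X) = Add(q, Mul(2, X)))
I = -14 (I = Add(Mul(2, -5), Mul(-1, 4)) = Add(-10, -4) = -14)
Mul(I, Add(-134, Function('F')(-10, 5))) = Mul(-14, Add(-134, Add(-10, Mul(2, 5)))) = Mul(-14, Add(-134, Add(-10, 10))) = Mul(-14, Add(-134, 0)) = Mul(-14, -134) = 1876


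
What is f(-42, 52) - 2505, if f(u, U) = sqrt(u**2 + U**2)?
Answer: -2505 + 2*sqrt(1117) ≈ -2438.2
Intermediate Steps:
f(u, U) = sqrt(U**2 + u**2)
f(-42, 52) - 2505 = sqrt(52**2 + (-42)**2) - 2505 = sqrt(2704 + 1764) - 2505 = sqrt(4468) - 2505 = 2*sqrt(1117) - 2505 = -2505 + 2*sqrt(1117)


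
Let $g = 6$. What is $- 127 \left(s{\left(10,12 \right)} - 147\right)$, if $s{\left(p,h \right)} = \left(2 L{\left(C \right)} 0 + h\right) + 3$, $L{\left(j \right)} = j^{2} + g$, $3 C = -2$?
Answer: $16764$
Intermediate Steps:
$C = - \frac{2}{3}$ ($C = \frac{1}{3} \left(-2\right) = - \frac{2}{3} \approx -0.66667$)
$L{\left(j \right)} = 6 + j^{2}$ ($L{\left(j \right)} = j^{2} + 6 = 6 + j^{2}$)
$s{\left(p,h \right)} = 3 + h$ ($s{\left(p,h \right)} = \left(2 \left(6 + \left(- \frac{2}{3}\right)^{2}\right) 0 + h\right) + 3 = \left(2 \left(6 + \frac{4}{9}\right) 0 + h\right) + 3 = \left(2 \cdot \frac{58}{9} \cdot 0 + h\right) + 3 = \left(\frac{116}{9} \cdot 0 + h\right) + 3 = \left(0 + h\right) + 3 = h + 3 = 3 + h$)
$- 127 \left(s{\left(10,12 \right)} - 147\right) = - 127 \left(\left(3 + 12\right) - 147\right) = - 127 \left(15 - 147\right) = \left(-127\right) \left(-132\right) = 16764$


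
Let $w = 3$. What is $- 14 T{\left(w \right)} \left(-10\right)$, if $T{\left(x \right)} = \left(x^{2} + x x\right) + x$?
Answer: $2940$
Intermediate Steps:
$T{\left(x \right)} = x + 2 x^{2}$ ($T{\left(x \right)} = \left(x^{2} + x^{2}\right) + x = 2 x^{2} + x = x + 2 x^{2}$)
$- 14 T{\left(w \right)} \left(-10\right) = - 14 \cdot 3 \left(1 + 2 \cdot 3\right) \left(-10\right) = - 14 \cdot 3 \left(1 + 6\right) \left(-10\right) = - 14 \cdot 3 \cdot 7 \left(-10\right) = \left(-14\right) 21 \left(-10\right) = \left(-294\right) \left(-10\right) = 2940$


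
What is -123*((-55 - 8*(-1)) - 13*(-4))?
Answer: -615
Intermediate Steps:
-123*((-55 - 8*(-1)) - 13*(-4)) = -123*((-55 + 8) + 52) = -123*(-47 + 52) = -123*5 = -615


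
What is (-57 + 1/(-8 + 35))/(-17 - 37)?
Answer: 769/729 ≈ 1.0549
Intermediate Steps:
(-57 + 1/(-8 + 35))/(-17 - 37) = (-57 + 1/27)/(-54) = -(-57 + 1/27)/54 = -1/54*(-1538/27) = 769/729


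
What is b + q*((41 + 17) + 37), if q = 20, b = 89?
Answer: 1989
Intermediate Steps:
b + q*((41 + 17) + 37) = 89 + 20*((41 + 17) + 37) = 89 + 20*(58 + 37) = 89 + 20*95 = 89 + 1900 = 1989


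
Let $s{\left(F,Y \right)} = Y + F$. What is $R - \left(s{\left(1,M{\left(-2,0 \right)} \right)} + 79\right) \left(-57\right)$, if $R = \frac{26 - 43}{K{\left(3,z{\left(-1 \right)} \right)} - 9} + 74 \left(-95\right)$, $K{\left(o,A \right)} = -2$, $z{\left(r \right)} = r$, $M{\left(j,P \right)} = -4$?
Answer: $- \frac{29661}{11} \approx -2696.5$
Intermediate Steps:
$s{\left(F,Y \right)} = F + Y$
$R = - \frac{77313}{11}$ ($R = \frac{26 - 43}{-2 - 9} + 74 \left(-95\right) = - \frac{17}{-11} - 7030 = \left(-17\right) \left(- \frac{1}{11}\right) - 7030 = \frac{17}{11} - 7030 = - \frac{77313}{11} \approx -7028.5$)
$R - \left(s{\left(1,M{\left(-2,0 \right)} \right)} + 79\right) \left(-57\right) = - \frac{77313}{11} - \left(\left(1 - 4\right) + 79\right) \left(-57\right) = - \frac{77313}{11} - \left(-3 + 79\right) \left(-57\right) = - \frac{77313}{11} - 76 \left(-57\right) = - \frac{77313}{11} - -4332 = - \frac{77313}{11} + 4332 = - \frac{29661}{11}$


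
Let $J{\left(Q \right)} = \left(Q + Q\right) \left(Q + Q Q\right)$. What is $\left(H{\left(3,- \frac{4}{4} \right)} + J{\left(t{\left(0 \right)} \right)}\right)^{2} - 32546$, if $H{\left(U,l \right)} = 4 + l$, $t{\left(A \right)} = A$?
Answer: $-32537$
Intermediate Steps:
$J{\left(Q \right)} = 2 Q \left(Q + Q^{2}\right)$
$\left(H{\left(3,- \frac{4}{4} \right)} + J{\left(t{\left(0 \right)} \right)}\right)^{2} - 32546 = \left(\left(4 - \frac{4}{4}\right) + 2 \cdot 0^{2} \left(1 + 0\right)\right)^{2} - 32546 = \left(\left(4 - 1\right) + 2 \cdot 0 \cdot 1\right)^{2} - 32546 = \left(\left(4 - 1\right) + 0\right)^{2} - 32546 = \left(3 + 0\right)^{2} - 32546 = 3^{2} - 32546 = 9 - 32546 = -32537$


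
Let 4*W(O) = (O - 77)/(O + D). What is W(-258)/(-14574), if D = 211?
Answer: -335/2739912 ≈ -0.00012227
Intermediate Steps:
W(O) = (-77 + O)/(4*(211 + O)) (W(O) = ((O - 77)/(O + 211))/4 = ((-77 + O)/(211 + O))/4 = (-77 + O)/(4*(211 + O)))
W(-258)/(-14574) = ((-77 - 258)/(4*(211 - 258)))/(-14574) = ((¼)*(-335)/(-47))*(-1/14574) = ((¼)*(-1/47)*(-335))*(-1/14574) = (335/188)*(-1/14574) = -335/2739912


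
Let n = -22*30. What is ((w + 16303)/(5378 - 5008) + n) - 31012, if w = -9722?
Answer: -11712059/370 ≈ -31654.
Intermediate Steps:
n = -660
((w + 16303)/(5378 - 5008) + n) - 31012 = ((-9722 + 16303)/(5378 - 5008) - 660) - 31012 = (6581/370 - 660) - 31012 = -237619/370 - 31012 = -11712059/370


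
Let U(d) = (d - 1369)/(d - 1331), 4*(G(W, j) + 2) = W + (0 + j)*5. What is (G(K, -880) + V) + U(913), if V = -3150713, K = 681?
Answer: -138672321/44 ≈ -3.1516e+6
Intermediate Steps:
G(W, j) = -2 + W/4 + 5*j/4 (G(W, j) = -2 + (W + (0 + j)*5)/4 = -2 + (W + j*5)/4 = -2 + (W + 5*j)/4 = -2 + (W/4 + 5*j/4) = -2 + W/4 + 5*j/4)
U(d) = (-1369 + d)/(-1331 + d)
(G(K, -880) + V) + U(913) = ((-2 + (¼)*681 + (5/4)*(-880)) - 3150713) + (-1369 + 913)/(-1331 + 913) = ((-2 + 681/4 - 1100) - 3150713) - 456/(-418) = (-3727/4 - 3150713) - 1/418*(-456) = -12606579/4 + 12/11 = -138672321/44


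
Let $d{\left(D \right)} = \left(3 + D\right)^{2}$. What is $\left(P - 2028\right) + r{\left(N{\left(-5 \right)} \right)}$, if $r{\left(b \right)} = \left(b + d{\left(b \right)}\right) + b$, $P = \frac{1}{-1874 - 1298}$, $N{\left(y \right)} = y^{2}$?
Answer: $- \frac{3787369}{3172} \approx -1194.0$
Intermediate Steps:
$P = - \frac{1}{3172}$ ($P = \frac{1}{-3172} = - \frac{1}{3172} \approx -0.00031526$)
$r{\left(b \right)} = \left(3 + b\right)^{2} + 2 b$ ($r{\left(b \right)} = \left(b + \left(3 + b\right)^{2}\right) + b = \left(3 + b\right)^{2} + 2 b$)
$\left(P - 2028\right) + r{\left(N{\left(-5 \right)} \right)} = \left(- \frac{1}{3172} - 2028\right) + \left(\left(3 + \left(-5\right)^{2}\right)^{2} + 2 \left(-5\right)^{2}\right) = - \frac{6432817}{3172} + \left(\left(3 + 25\right)^{2} + 2 \cdot 25\right) = - \frac{6432817}{3172} + \left(28^{2} + 50\right) = - \frac{6432817}{3172} + \left(784 + 50\right) = - \frac{6432817}{3172} + 834 = - \frac{3787369}{3172}$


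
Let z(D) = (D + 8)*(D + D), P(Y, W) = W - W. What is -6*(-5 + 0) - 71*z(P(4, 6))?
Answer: 30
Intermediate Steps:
P(Y, W) = 0
z(D) = 2*D*(8 + D) (z(D) = (8 + D)*(2*D) = 2*D*(8 + D))
-6*(-5 + 0) - 71*z(P(4, 6)) = -6*(-5 + 0) - 142*0*(8 + 0) = -6*(-5) - 142*0*8 = 30 - 71*0 = 30 + 0 = 30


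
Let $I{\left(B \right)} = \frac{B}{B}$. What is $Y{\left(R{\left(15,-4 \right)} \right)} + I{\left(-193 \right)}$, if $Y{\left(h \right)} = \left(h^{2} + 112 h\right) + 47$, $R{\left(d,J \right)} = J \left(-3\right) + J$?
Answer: $1008$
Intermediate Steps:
$R{\left(d,J \right)} = - 2 J$ ($R{\left(d,J \right)} = - 3 J + J = - 2 J$)
$Y{\left(h \right)} = 47 + h^{2} + 112 h$
$I{\left(B \right)} = 1$
$Y{\left(R{\left(15,-4 \right)} \right)} + I{\left(-193 \right)} = \left(47 + \left(\left(-2\right) \left(-4\right)\right)^{2} + 112 \left(\left(-2\right) \left(-4\right)\right)\right) + 1 = \left(47 + 8^{2} + 112 \cdot 8\right) + 1 = \left(47 + 64 + 896\right) + 1 = 1007 + 1 = 1008$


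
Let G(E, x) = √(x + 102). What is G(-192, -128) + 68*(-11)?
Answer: -748 + I*√26 ≈ -748.0 + 5.099*I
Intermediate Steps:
G(E, x) = √(102 + x)
G(-192, -128) + 68*(-11) = √(102 - 128) + 68*(-11) = √(-26) - 748 = I*√26 - 748 = -748 + I*√26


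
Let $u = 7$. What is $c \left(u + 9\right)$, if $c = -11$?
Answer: $-176$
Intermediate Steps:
$c \left(u + 9\right) = - 11 \left(7 + 9\right) = \left(-11\right) 16 = -176$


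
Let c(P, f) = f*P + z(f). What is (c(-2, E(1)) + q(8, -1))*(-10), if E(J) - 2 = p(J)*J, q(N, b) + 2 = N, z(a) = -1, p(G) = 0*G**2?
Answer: -10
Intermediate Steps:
p(G) = 0
q(N, b) = -2 + N
E(J) = 2 (E(J) = 2 + 0*J = 2 + 0 = 2)
c(P, f) = -1 + P*f (c(P, f) = f*P - 1 = P*f - 1 = -1 + P*f)
(c(-2, E(1)) + q(8, -1))*(-10) = ((-1 - 2*2) + (-2 + 8))*(-10) = ((-1 - 4) + 6)*(-10) = (-5 + 6)*(-10) = 1*(-10) = -10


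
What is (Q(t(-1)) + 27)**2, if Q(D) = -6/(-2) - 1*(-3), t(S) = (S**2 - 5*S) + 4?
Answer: 1089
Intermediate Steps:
t(S) = 4 + S**2 - 5*S
Q(D) = 6 (Q(D) = -6*(-1/2) + 3 = 3 + 3 = 6)
(Q(t(-1)) + 27)**2 = (6 + 27)**2 = 33**2 = 1089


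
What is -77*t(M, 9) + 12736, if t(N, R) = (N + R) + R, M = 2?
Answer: 11196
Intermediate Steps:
t(N, R) = N + 2*R
-77*t(M, 9) + 12736 = -77*(2 + 2*9) + 12736 = -77*(2 + 18) + 12736 = -77*20 + 12736 = -1540 + 12736 = 11196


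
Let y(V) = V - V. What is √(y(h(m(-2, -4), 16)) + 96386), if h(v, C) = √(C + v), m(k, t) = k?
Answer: √96386 ≈ 310.46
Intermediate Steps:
y(V) = 0
√(y(h(m(-2, -4), 16)) + 96386) = √(0 + 96386) = √96386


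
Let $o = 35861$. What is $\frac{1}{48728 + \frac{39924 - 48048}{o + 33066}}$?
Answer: $\frac{68927}{3358666732} \approx 2.0522 \cdot 10^{-5}$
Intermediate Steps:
$\frac{1}{48728 + \frac{39924 - 48048}{o + 33066}} = \frac{1}{48728 + \frac{39924 - 48048}{35861 + 33066}} = \frac{1}{48728 - \frac{8124}{68927}} = \frac{1}{\frac{3358666732}{68927}} = \frac{68927}{3358666732}$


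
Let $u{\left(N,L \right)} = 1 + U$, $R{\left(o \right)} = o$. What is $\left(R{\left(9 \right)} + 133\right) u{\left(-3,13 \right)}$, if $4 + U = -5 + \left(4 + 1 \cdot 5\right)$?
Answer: $142$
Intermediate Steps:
$U = 0$ ($U = -4 + \left(-5 + \left(4 + 1 \cdot 5\right)\right) = -4 + \left(-5 + \left(4 + 5\right)\right) = -4 + \left(-5 + 9\right) = -4 + 4 = 0$)
$u{\left(N,L \right)} = 1$ ($u{\left(N,L \right)} = 1 + 0 = 1$)
$\left(R{\left(9 \right)} + 133\right) u{\left(-3,13 \right)} = \left(9 + 133\right) 1 = 142 \cdot 1 = 142$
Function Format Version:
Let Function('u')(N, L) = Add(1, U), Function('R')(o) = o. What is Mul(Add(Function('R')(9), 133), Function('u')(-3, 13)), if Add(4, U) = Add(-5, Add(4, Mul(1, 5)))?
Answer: 142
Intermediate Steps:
U = 0 (U = Add(-4, Add(-5, Add(4, Mul(1, 5)))) = Add(-4, Add(-5, Add(4, 5))) = Add(-4, Add(-5, 9)) = Add(-4, 4) = 0)
Function('u')(N, L) = 1 (Function('u')(N, L) = Add(1, 0) = 1)
Mul(Add(Function('R')(9), 133), Function('u')(-3, 13)) = Mul(Add(9, 133), 1) = Mul(142, 1) = 142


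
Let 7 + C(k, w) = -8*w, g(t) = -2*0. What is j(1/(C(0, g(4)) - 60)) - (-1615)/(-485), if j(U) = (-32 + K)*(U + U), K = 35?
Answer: -22223/6499 ≈ -3.4194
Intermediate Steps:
g(t) = 0
C(k, w) = -7 - 8*w
j(U) = 6*U (j(U) = (-32 + 35)*(U + U) = 3*(2*U) = 6*U)
j(1/(C(0, g(4)) - 60)) - (-1615)/(-485) = 6/((-7 - 8*0) - 60) - (-1615)/(-485) = 6/((-7 + 0) - 60) - (-1615)*(-1)/485 = 6/(-7 - 60) - 1*323/97 = 6/(-67) - 323/97 = 6*(-1/67) - 323/97 = -6/67 - 323/97 = -22223/6499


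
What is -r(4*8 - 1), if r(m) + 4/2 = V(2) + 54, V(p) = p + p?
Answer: -56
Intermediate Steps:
V(p) = 2*p
r(m) = 56 (r(m) = -2 + (2*2 + 54) = -2 + (4 + 54) = -2 + 58 = 56)
-r(4*8 - 1) = -1*56 = -56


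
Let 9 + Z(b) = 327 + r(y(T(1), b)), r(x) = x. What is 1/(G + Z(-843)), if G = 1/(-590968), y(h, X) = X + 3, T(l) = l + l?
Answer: -590968/308485297 ≈ -0.0019157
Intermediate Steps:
T(l) = 2*l
y(h, X) = 3 + X
Z(b) = 321 + b (Z(b) = -9 + (327 + (3 + b)) = -9 + (330 + b) = 321 + b)
G = -1/590968 ≈ -1.6921e-6
1/(G + Z(-843)) = 1/(-1/590968 + (321 - 843)) = 1/(-1/590968 - 522) = 1/(-308485297/590968) = -590968/308485297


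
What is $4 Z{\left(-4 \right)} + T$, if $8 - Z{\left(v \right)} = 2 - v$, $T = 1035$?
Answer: $1043$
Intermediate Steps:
$Z{\left(v \right)} = 6 + v$ ($Z{\left(v \right)} = 8 - \left(2 - v\right) = 8 + \left(-2 + v\right) = 6 + v$)
$4 Z{\left(-4 \right)} + T = 4 \left(6 - 4\right) + 1035 = 4 \cdot 2 + 1035 = 8 + 1035 = 1043$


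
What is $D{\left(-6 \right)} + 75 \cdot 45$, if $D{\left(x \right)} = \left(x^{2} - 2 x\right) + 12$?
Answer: $3435$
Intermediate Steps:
$D{\left(x \right)} = 12 + x^{2} - 2 x$
$D{\left(-6 \right)} + 75 \cdot 45 = \left(12 + \left(-6\right)^{2} - -12\right) + 75 \cdot 45 = \left(12 + 36 + 12\right) + 3375 = 60 + 3375 = 3435$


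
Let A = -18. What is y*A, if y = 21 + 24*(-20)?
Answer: 8262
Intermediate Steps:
y = -459 (y = 21 - 480 = -459)
y*A = -459*(-18) = 8262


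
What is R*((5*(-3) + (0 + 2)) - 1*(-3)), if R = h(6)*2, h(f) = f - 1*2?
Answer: -80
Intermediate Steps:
h(f) = -2 + f (h(f) = f - 2 = -2 + f)
R = 8 (R = (-2 + 6)*2 = 4*2 = 8)
R*((5*(-3) + (0 + 2)) - 1*(-3)) = 8*((5*(-3) + (0 + 2)) - 1*(-3)) = 8*((-15 + 2) + 3) = 8*(-13 + 3) = 8*(-10) = -80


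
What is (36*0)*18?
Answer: 0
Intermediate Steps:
(36*0)*18 = 0*18 = 0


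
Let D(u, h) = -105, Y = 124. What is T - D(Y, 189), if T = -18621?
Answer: -18516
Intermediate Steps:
T - D(Y, 189) = -18621 - 1*(-105) = -18621 + 105 = -18516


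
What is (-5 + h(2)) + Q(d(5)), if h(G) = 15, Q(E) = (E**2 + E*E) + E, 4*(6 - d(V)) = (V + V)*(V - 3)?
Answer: 13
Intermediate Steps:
d(V) = 6 - V*(-3 + V)/2 (d(V) = 6 - (V + V)*(V - 3)/4 = 6 - 2*V*(-3 + V)/4 = 6 - V*(-3 + V)/2)
Q(E) = E + 2*E**2 (Q(E) = (E**2 + E**2) + E = 2*E**2 + E = E + 2*E**2)
(-5 + h(2)) + Q(d(5)) = (-5 + 15) + (6 - 1/2*5**2 + (3/2)*5)*(1 + 2*(6 - 1/2*5**2 + (3/2)*5)) = 10 + (6 - 1/2*25 + 15/2)*(1 + 2*(6 - 1/2*25 + 15/2)) = 10 + (6 - 25/2 + 15/2)*(1 + 2*(6 - 25/2 + 15/2)) = 10 + 1*(1 + 2*1) = 10 + 1*(1 + 2) = 10 + 1*3 = 10 + 3 = 13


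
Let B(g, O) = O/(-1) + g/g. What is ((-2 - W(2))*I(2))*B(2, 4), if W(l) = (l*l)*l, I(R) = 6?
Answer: 180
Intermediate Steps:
W(l) = l³ (W(l) = l²*l = l³)
B(g, O) = 1 - O (B(g, O) = O*(-1) + 1 = -O + 1 = 1 - O)
((-2 - W(2))*I(2))*B(2, 4) = ((-2 - 1*2³)*6)*(1 - 1*4) = ((-2 - 1*8)*6)*(1 - 4) = ((-2 - 8)*6)*(-3) = -10*6*(-3) = -60*(-3) = 180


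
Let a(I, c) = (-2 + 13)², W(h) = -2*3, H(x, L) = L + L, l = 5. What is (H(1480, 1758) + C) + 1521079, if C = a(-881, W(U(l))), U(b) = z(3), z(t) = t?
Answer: 1524716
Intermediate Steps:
U(b) = 3
H(x, L) = 2*L
W(h) = -6
a(I, c) = 121 (a(I, c) = 11² = 121)
C = 121
(H(1480, 1758) + C) + 1521079 = (2*1758 + 121) + 1521079 = (3516 + 121) + 1521079 = 3637 + 1521079 = 1524716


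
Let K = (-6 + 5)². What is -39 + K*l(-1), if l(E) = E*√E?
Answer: -39 - I ≈ -39.0 - 1.0*I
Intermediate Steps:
l(E) = E^(3/2)
K = 1 (K = (-1)² = 1)
-39 + K*l(-1) = -39 + 1*(-1)^(3/2) = -39 + 1*(-I) = -39 - I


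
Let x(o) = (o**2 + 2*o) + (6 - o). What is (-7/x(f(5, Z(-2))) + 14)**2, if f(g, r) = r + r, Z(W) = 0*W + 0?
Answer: 5929/36 ≈ 164.69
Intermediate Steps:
Z(W) = 0 (Z(W) = 0 + 0 = 0)
f(g, r) = 2*r
x(o) = 6 + o + o**2
(-7/x(f(5, Z(-2))) + 14)**2 = (-7/(6 + 2*0 + (2*0)**2) + 14)**2 = (-7/(6 + 0 + 0**2) + 14)**2 = (-7/(6 + 0 + 0) + 14)**2 = (-7/6 + 14)**2 = (77/6)**2 = 5929/36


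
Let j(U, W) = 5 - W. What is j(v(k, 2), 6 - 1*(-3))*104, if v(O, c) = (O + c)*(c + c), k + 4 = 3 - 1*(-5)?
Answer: -416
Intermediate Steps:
k = 4 (k = -4 + (3 - 1*(-5)) = -4 + (3 + 5) = -4 + 8 = 4)
v(O, c) = 2*c*(O + c) (v(O, c) = (O + c)*(2*c) = 2*c*(O + c))
j(v(k, 2), 6 - 1*(-3))*104 = (5 - (6 - 1*(-3)))*104 = (5 - (6 + 3))*104 = (5 - 1*9)*104 = (5 - 9)*104 = -4*104 = -416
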